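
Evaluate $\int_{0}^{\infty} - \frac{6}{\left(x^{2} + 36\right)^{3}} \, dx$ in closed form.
$- \frac{\pi}{6912}$

Start from the standard arctangent integral
$$J(a) = \int_{0}^{\infty} - \frac{6}{a^{2} + x^{2}} \, dx = - \frac{3 \pi}{a}.$$

Differentiating under the integral sign with respect to $a$,
$$\frac{dJ}{da} = \int_{0}^{\infty} \frac{12 a}{\left(a^{2} + x^{2}\right)^{2}} \, dx = \frac{3 \pi}{a^{2}},$$
so $\int_{0}^{\infty} - \frac{6}{\left(a^{2} + x^{2}\right)^{2}} \, dx = - \frac{3 \pi}{2 a^{3}}$.

Repeating — each differentiation of $1/(x^2+a^2)^j$ produces $-2ja/(x^2+a^2)^{j+1}$ — and dividing through by $-2ja$ at each step yields, after $2$ differentiations in total,
$$\int_{0}^{\infty} - \frac{6}{\left(a^{2} + x^{2}\right)^{3}} \, dx = - \frac{9 \pi}{8 a^{5}}.$$

Setting $a = 6$:
$$I = - \frac{\pi}{6912}.$$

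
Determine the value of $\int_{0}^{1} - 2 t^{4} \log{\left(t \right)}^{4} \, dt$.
$- \frac{48}{3125}$

Begin with the known integral
$$J(a) = \int_{0}^{1} - 2 t^{a} \, dt = - \frac{2}{a + 1}.$$

Differentiating under the integral sign brings down a factor of $\ln t$:
$$\frac{dJ}{da} = \int_{0}^{1} - 2 t^{a} \log{\left(t \right)} \, dt = \frac{2}{\left(a + 1\right)^{2}}.$$

Repeating $4$ times in total — each differentiation brings down another $\ln t$ — gives
$$\frac{d^{4}J}{da^{4}} = \int_{0}^{1} - 2 t^{a} \log{\left(t \right)}^{4} \, dt = - \frac{48}{\left(a + 1\right)^{5}},$$
and the integrand here is exactly the target integrand, so $I = - \frac{48}{\left(a + 1\right)^{5}}$.

Setting $a = 4$:
$$I = - \frac{48}{3125}.$$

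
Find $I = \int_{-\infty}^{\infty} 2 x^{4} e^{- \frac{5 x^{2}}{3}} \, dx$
$\frac{27 \sqrt{15} \sqrt{\pi}}{250}$

Start from the elementary integral
$$J(a) = \int_{-\infty}^{\infty} 2 e^{- a x^{2}} \, dx = \frac{2 \sqrt{\pi}}{\sqrt{a}}.$$

Differentiating under the integral sign brings down a factor of $(-x^2)$:
$$\frac{dJ}{da} = \int_{-\infty}^{\infty} - 2 x^{2} e^{- a x^{2}} \, dx = - \frac{\sqrt{\pi}}{a^{\frac{3}{2}}}.$$

Repeating twice in total — each differentiation brings down another $(-x^2)$ — gives
$$\frac{d^{2}J}{da^{2}} = \int_{-\infty}^{\infty} 2 x^{4} e^{- a x^{2}} \, dx = \frac{3 \sqrt{\pi}}{2 a^{\frac{5}{2}}},$$
and the integrand here is exactly the target integrand, so $I = \frac{3 \sqrt{\pi}}{2 a^{\frac{5}{2}}}$.

Setting $a = \frac{5}{3}$:
$$I = \frac{27 \sqrt{15} \sqrt{\pi}}{250}.$$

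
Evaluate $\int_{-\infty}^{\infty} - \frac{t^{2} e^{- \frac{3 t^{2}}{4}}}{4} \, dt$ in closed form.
$- \frac{\sqrt{3} \sqrt{\pi}}{9}$

Consider the simpler parametrised integral
$$J(a) = \int_{-\infty}^{\infty} - \frac{e^{- a t^{2}}}{4} \, dt = - \frac{\sqrt{\pi}}{4 \sqrt{a}}.$$

Differentiating under the integral sign brings down a factor of $(-t^2)$:
$$\frac{dJ}{da} = \int_{-\infty}^{\infty} \frac{t^{2} e^{- a t^{2}}}{4} \, dt = \frac{\sqrt{\pi}}{8 a^{\frac{3}{2}}}.$$

The integral on the left is $-I$, so $I = - \frac{\sqrt{\pi}}{8 a^{\frac{3}{2}}}$.

Setting $a = \frac{3}{4}$:
$$I = - \frac{\sqrt{3} \sqrt{\pi}}{9}.$$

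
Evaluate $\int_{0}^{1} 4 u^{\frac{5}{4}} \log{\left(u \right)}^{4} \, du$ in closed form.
$\frac{32768}{19683}$

Consider the simpler parametrised integral
$$J(a) = \int_{0}^{1} 4 u^{a} \, du = \frac{4}{a + 1}.$$

Differentiating under the integral sign brings down a factor of $\ln u$:
$$\frac{dJ}{da} = \int_{0}^{1} 4 u^{a} \log{\left(u \right)} \, du = - \frac{4}{\left(a + 1\right)^{2}}.$$

Repeating $4$ times in total — each differentiation brings down another $\ln u$ — gives
$$\frac{d^{4}J}{da^{4}} = \int_{0}^{1} 4 u^{a} \log{\left(u \right)}^{4} \, du = \frac{96}{\left(a + 1\right)^{5}},$$
and the integrand here is exactly the target integrand, so $I = \frac{96}{\left(a + 1\right)^{5}}$.

Setting $a = \frac{5}{4}$:
$$I = \frac{32768}{19683}.$$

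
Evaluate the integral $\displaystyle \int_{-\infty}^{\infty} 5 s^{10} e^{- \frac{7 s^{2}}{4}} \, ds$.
$\frac{43200 \sqrt{7} \sqrt{\pi}}{16807}$

Begin with the known integral
$$J(a) = \int_{-\infty}^{\infty} 5 e^{- a s^{2}} \, ds = \frac{5 \sqrt{\pi}}{\sqrt{a}}.$$

Differentiating under the integral sign brings down a factor of $(-s^2)$:
$$\frac{dJ}{da} = \int_{-\infty}^{\infty} - 5 s^{2} e^{- a s^{2}} \, ds = - \frac{5 \sqrt{\pi}}{2 a^{\frac{3}{2}}}.$$

Repeating $5$ times in total — each differentiation brings down another $(-s^2)$ — gives
$$\frac{d^{5}J}{da^{5}} = \int_{-\infty}^{\infty} - 5 s^{10} e^{- a s^{2}} \, ds = - \frac{4725 \sqrt{\pi}}{32 a^{\frac{11}{2}}},$$
and the integrand here is $(-1)^{5}$ times the target integrand, so $I = (-1)^{5}\,\frac{d^{5}J}{da^{5}} = \frac{4725 \sqrt{\pi}}{32 a^{\frac{11}{2}}}$.

Setting $a = \frac{7}{4}$:
$$I = \frac{43200 \sqrt{7} \sqrt{\pi}}{16807}.$$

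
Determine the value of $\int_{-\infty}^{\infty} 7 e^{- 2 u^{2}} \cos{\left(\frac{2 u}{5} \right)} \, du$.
$\frac{7 \sqrt{2} \sqrt{\pi}}{2 e^{\frac{1}{50}}}$

Define $I(b) = \int_{-\infty}^{\infty} 7 e^{- 2 u^{2}} \cos{\left(b u \right)} \, du$.

Differentiating under the integral sign,
$$I'(b) = \int_{-\infty}^{\infty} - 7 u e^{- 2 u^{2}} \sin{\left(b u \right)} \, du.$$

Integrate $\int_{-\infty}^{\infty} u \sin(b u)\, e^{- 2 u^{2}}\, du$ by parts with $w = \sin(b u)$ and $dv = u\, e^{- 2 u^{2}}\, du$, giving $v = - \frac{e^{- 2 u^{2}}}{4}$. The boundary term vanishes and
$$\int_{-\infty}^{\infty} u \sin(b u)\, e^{- 2 u^{2}}\, du = \frac{b}{4} \int_{-\infty}^{\infty} \cos(b u)\, e^{- 2 u^{2}}\, du,$$
so $I'(b) = - \frac{b}{4}\, I(b)$.

This is a separable first-order ODE; solving with the initial condition $I(0) = \int_{-\infty}^{\infty} 7 e^{- 2 u^{2}}\,du = \frac{7 \sqrt{2} \sqrt{\pi}}{2}$ gives
$$I(b) = \frac{7 \sqrt{2} \sqrt{\pi} e^{- \frac{b^{2}}{8}}}{2}.$$

Setting $b = \frac{2}{5}$:
$$I = \frac{7 \sqrt{2} \sqrt{\pi}}{2 e^{\frac{1}{50}}}.$$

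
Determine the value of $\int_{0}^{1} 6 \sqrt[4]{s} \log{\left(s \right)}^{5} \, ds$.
$- \frac{589824}{3125}$

Consider the simpler parametrised integral
$$J(a) = \int_{0}^{1} 6 s^{a} \, ds = \frac{6}{a + 1}.$$

Differentiating under the integral sign brings down a factor of $\ln s$:
$$\frac{dJ}{da} = \int_{0}^{1} 6 s^{a} \log{\left(s \right)} \, ds = - \frac{6}{\left(a + 1\right)^{2}}.$$

Repeating $5$ times in total — each differentiation brings down another $\ln s$ — gives
$$\frac{d^{5}J}{da^{5}} = \int_{0}^{1} 6 s^{a} \log{\left(s \right)}^{5} \, ds = - \frac{720}{\left(a + 1\right)^{6}},$$
and the integrand here is exactly the target integrand, so $I = - \frac{720}{\left(a + 1\right)^{6}}$.

Setting $a = \frac{1}{4}$:
$$I = - \frac{589824}{3125}.$$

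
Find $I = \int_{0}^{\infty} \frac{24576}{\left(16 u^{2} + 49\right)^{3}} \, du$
$\frac{1152 \pi}{16807}$

Begin with the known result
$$J(a) = \int_{0}^{\infty} \frac{6}{a^{2} + u^{2}} \, du = \frac{3 \pi}{a}.$$

Differentiating under the integral sign with respect to $a$,
$$\frac{dJ}{da} = \int_{0}^{\infty} - \frac{12 a}{\left(a^{2} + u^{2}\right)^{2}} \, du = - \frac{3 \pi}{a^{2}},$$
so $\int_{0}^{\infty} \frac{6}{\left(a^{2} + u^{2}\right)^{2}} \, du = \frac{3 \pi}{2 a^{3}}$.

Repeating — each differentiation of $1/(u^2+a^2)^j$ produces $-2ja/(u^2+a^2)^{j+1}$ — and dividing through by $-2ja$ at each step yields, after $2$ differentiations in total,
$$\int_{0}^{\infty} \frac{6}{\left(a^{2} + u^{2}\right)^{3}} \, du = \frac{9 \pi}{8 a^{5}}.$$

Setting $a = \frac{7}{4}$:
$$I = \frac{1152 \pi}{16807}.$$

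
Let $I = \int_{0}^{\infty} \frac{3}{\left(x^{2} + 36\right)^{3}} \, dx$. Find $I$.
$\frac{\pi}{13824}$

Recall the elementary integral
$$J(a) = \int_{0}^{\infty} \frac{3}{a^{2} + x^{2}} \, dx = \frac{3 \pi}{2 a}.$$

Differentiating under the integral sign with respect to $a$,
$$\frac{dJ}{da} = \int_{0}^{\infty} - \frac{6 a}{\left(a^{2} + x^{2}\right)^{2}} \, dx = - \frac{3 \pi}{2 a^{2}},$$
so $\int_{0}^{\infty} \frac{3}{\left(a^{2} + x^{2}\right)^{2}} \, dx = \frac{3 \pi}{4 a^{3}}$.

Repeating — each differentiation of $1/(x^2+a^2)^j$ produces $-2ja/(x^2+a^2)^{j+1}$ — and dividing through by $-2ja$ at each step yields, after $2$ differentiations in total,
$$\int_{0}^{\infty} \frac{3}{\left(a^{2} + x^{2}\right)^{3}} \, dx = \frac{9 \pi}{16 a^{5}}.$$

Setting $a = 6$:
$$I = \frac{\pi}{13824}.$$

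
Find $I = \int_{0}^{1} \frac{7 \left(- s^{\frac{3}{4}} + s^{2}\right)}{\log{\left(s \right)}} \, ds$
$\log{\left(\frac{35831808}{823543} \right)}$

Introduce a parameter $a$ in the exponent: let $I(a) = \int_{0}^{1} \frac{7 \left(s^{2} - s^{a}\right)}{\log{\left(s \right)}} \, ds$.

Since $\dfrac{\partial}{\partial a}\,s^{a} = s^{a} \ln s$, the $\ln s$ in the denominator cancels and
$$\frac{dI}{da} = \int_{0}^{1} -7 s^{a} \, ds = -7 \left[\frac{s^{a+1}}{a+1}\right]_0^1 = - \frac{7}{a + 1}.$$

Integrating with respect to $a$ gives $I(a) = \log{\left(\frac{2187}{\left(a + 1\right)^{7}} \right)} + C$.

At $a = 2$ the integrand is identically $0$, so $I(2) = 0$. The closed form gives $0$, hence $C = 0$.

Setting $a = \frac{3}{4}$:
$$I = \log{\left(\frac{35831808}{823543} \right)}.$$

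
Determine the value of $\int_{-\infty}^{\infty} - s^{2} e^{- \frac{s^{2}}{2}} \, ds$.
$- \sqrt{2} \sqrt{\pi}$

Start from the elementary integral
$$J(a) = \int_{-\infty}^{\infty} - e^{- a s^{2}} \, ds = - \frac{\sqrt{\pi}}{\sqrt{a}}.$$

Differentiating under the integral sign brings down a factor of $(-s^2)$:
$$\frac{dJ}{da} = \int_{-\infty}^{\infty} s^{2} e^{- a s^{2}} \, ds = \frac{\sqrt{\pi}}{2 a^{\frac{3}{2}}}.$$

The integral on the left is $-I$, so $I = - \frac{\sqrt{\pi}}{2 a^{\frac{3}{2}}}$.

Setting $a = \frac{1}{2}$:
$$I = - \sqrt{2} \sqrt{\pi}.$$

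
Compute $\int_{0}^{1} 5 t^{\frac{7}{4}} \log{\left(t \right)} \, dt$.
$- \frac{80}{121}$

Begin with the known integral
$$J(a) = \int_{0}^{1} 5 t^{a} \, dt = \frac{5}{a + 1}.$$

Differentiating under the integral sign brings down a factor of $\ln t$:
$$\frac{dJ}{da} = \int_{0}^{1} 5 t^{a} \log{\left(t \right)} \, dt = - \frac{5}{\left(a + 1\right)^{2}}.$$

The integral on the left is $I$, so $I = - \frac{5}{\left(a + 1\right)^{2}}$.

Setting $a = \frac{7}{4}$:
$$I = - \frac{80}{121}.$$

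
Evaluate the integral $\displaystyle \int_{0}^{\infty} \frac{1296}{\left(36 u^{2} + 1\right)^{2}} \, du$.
$54 \pi$

Recall the elementary integral
$$J(a) = \int_{0}^{\infty} \frac{1}{a^{2} + u^{2}} \, du = \frac{\pi}{2 a}.$$

Differentiating under the integral sign with respect to $a$,
$$\frac{dJ}{da} = \int_{0}^{\infty} - \frac{2 a}{\left(a^{2} + u^{2}\right)^{2}} \, du = - \frac{\pi}{2 a^{2}},$$
so $\int_{0}^{\infty} \frac{1}{\left(a^{2} + u^{2}\right)^{2}} \, du = \frac{\pi}{4 a^{3}}$.

Setting $a = \frac{1}{6}$:
$$I = 54 \pi.$$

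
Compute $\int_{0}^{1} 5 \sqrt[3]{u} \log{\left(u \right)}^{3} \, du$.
$- \frac{1215}{128}$

Begin with the known integral
$$J(a) = \int_{0}^{1} 5 u^{a} \, du = \frac{5}{a + 1}.$$

Differentiating under the integral sign brings down a factor of $\ln u$:
$$\frac{dJ}{da} = \int_{0}^{1} 5 u^{a} \log{\left(u \right)} \, du = - \frac{5}{\left(a + 1\right)^{2}}.$$

Repeating $3$ times in total — each differentiation brings down another $\ln u$ — gives
$$\frac{d^{3}J}{da^{3}} = \int_{0}^{1} 5 u^{a} \log{\left(u \right)}^{3} \, du = - \frac{30}{\left(a + 1\right)^{4}},$$
and the integrand here is exactly the target integrand, so $I = - \frac{30}{\left(a + 1\right)^{4}}$.

Setting $a = \frac{1}{3}$:
$$I = - \frac{1215}{128}.$$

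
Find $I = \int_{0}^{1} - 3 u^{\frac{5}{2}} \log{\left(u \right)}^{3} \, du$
$\frac{288}{2401}$

Begin with the known integral
$$J(a) = \int_{0}^{1} - 3 u^{a} \, du = - \frac{3}{a + 1}.$$

Differentiating under the integral sign brings down a factor of $\ln u$:
$$\frac{dJ}{da} = \int_{0}^{1} - 3 u^{a} \log{\left(u \right)} \, du = \frac{3}{\left(a + 1\right)^{2}}.$$

Repeating $3$ times in total — each differentiation brings down another $\ln u$ — gives
$$\frac{d^{3}J}{da^{3}} = \int_{0}^{1} - 3 u^{a} \log{\left(u \right)}^{3} \, du = \frac{18}{\left(a + 1\right)^{4}},$$
and the integrand here is exactly the target integrand, so $I = \frac{18}{\left(a + 1\right)^{4}}$.

Setting $a = \frac{5}{2}$:
$$I = \frac{288}{2401}.$$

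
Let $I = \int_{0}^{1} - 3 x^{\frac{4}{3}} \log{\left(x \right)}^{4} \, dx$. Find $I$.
$- \frac{17496}{16807}$

Begin with the known integral
$$J(a) = \int_{0}^{1} - 3 x^{a} \, dx = - \frac{3}{a + 1}.$$

Differentiating under the integral sign brings down a factor of $\ln x$:
$$\frac{dJ}{da} = \int_{0}^{1} - 3 x^{a} \log{\left(x \right)} \, dx = \frac{3}{\left(a + 1\right)^{2}}.$$

Repeating $4$ times in total — each differentiation brings down another $\ln x$ — gives
$$\frac{d^{4}J}{da^{4}} = \int_{0}^{1} - 3 x^{a} \log{\left(x \right)}^{4} \, dx = - \frac{72}{\left(a + 1\right)^{5}},$$
and the integrand here is exactly the target integrand, so $I = - \frac{72}{\left(a + 1\right)^{5}}$.

Setting $a = \frac{4}{3}$:
$$I = - \frac{17496}{16807}.$$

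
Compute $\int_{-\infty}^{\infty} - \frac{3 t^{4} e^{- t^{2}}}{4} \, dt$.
$- \frac{9 \sqrt{\pi}}{16}$

Begin with the known integral
$$J(a) = \int_{-\infty}^{\infty} - \frac{3 e^{- a t^{2}}}{4} \, dt = - \frac{3 \sqrt{\pi}}{4 \sqrt{a}}.$$

Differentiating under the integral sign brings down a factor of $(-t^2)$:
$$\frac{dJ}{da} = \int_{-\infty}^{\infty} \frac{3 t^{2} e^{- a t^{2}}}{4} \, dt = \frac{3 \sqrt{\pi}}{8 a^{\frac{3}{2}}}.$$

Repeating twice in total — each differentiation brings down another $(-t^2)$ — gives
$$\frac{d^{2}J}{da^{2}} = \int_{-\infty}^{\infty} - \frac{3 t^{4} e^{- a t^{2}}}{4} \, dt = - \frac{9 \sqrt{\pi}}{16 a^{\frac{5}{2}}},$$
and the integrand here is exactly the target integrand, so $I = - \frac{9 \sqrt{\pi}}{16 a^{\frac{5}{2}}}$.

Setting $a = 1$:
$$I = - \frac{9 \sqrt{\pi}}{16}.$$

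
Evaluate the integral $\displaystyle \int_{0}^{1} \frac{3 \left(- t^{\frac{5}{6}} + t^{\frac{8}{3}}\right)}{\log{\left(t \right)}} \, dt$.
$\log{\left(8 \right)}$

Introduce a parameter $a$ in the exponent: let $I(a) = \int_{0}^{1} \frac{3 \left(t^{\frac{8}{3}} - t^{a}\right)}{\log{\left(t \right)}} \, dt$.

Since $\dfrac{\partial}{\partial a}\,t^{a} = t^{a} \ln t$, the $\ln t$ in the denominator cancels and
$$\frac{dI}{da} = \int_{0}^{1} -3 t^{a} \, dt = -3 \left[\frac{t^{a+1}}{a+1}\right]_0^1 = - \frac{3}{a + 1}.$$

Integrating with respect to $a$ gives $I(a) = - \log{\left(\frac{27 \left(a + 1\right)^{3}}{1331} \right)} + C$.

At $a = \frac{8}{3}$ the integrand is identically $0$, so $I(\frac{8}{3}) = 0$. The closed form gives $0$, hence $C = 0$.

Setting $a = \frac{5}{6}$:
$$I = \log{\left(8 \right)}.$$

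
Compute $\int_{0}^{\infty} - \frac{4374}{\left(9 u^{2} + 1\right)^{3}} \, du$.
$- \frac{2187 \pi}{8}$

Recall the elementary integral
$$J(a) = \int_{0}^{\infty} - \frac{6}{a^{2} + u^{2}} \, du = - \frac{3 \pi}{a}.$$

Differentiating under the integral sign with respect to $a$,
$$\frac{dJ}{da} = \int_{0}^{\infty} \frac{12 a}{\left(a^{2} + u^{2}\right)^{2}} \, du = \frac{3 \pi}{a^{2}},$$
so $\int_{0}^{\infty} - \frac{6}{\left(a^{2} + u^{2}\right)^{2}} \, du = - \frac{3 \pi}{2 a^{3}}$.

Repeating — each differentiation of $1/(u^2+a^2)^j$ produces $-2ja/(u^2+a^2)^{j+1}$ — and dividing through by $-2ja$ at each step yields, after $2$ differentiations in total,
$$\int_{0}^{\infty} - \frac{6}{\left(a^{2} + u^{2}\right)^{3}} \, du = - \frac{9 \pi}{8 a^{5}}.$$

Setting $a = \frac{1}{3}$:
$$I = - \frac{2187 \pi}{8}.$$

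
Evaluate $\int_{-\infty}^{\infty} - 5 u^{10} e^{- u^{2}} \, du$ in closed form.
$- \frac{4725 \sqrt{\pi}}{32}$

Start from the elementary integral
$$J(a) = \int_{-\infty}^{\infty} - 5 e^{- a u^{2}} \, du = - \frac{5 \sqrt{\pi}}{\sqrt{a}}.$$

Differentiating under the integral sign brings down a factor of $(-u^2)$:
$$\frac{dJ}{da} = \int_{-\infty}^{\infty} 5 u^{2} e^{- a u^{2}} \, du = \frac{5 \sqrt{\pi}}{2 a^{\frac{3}{2}}}.$$

Repeating $5$ times in total — each differentiation brings down another $(-u^2)$ — gives
$$\frac{d^{5}J}{da^{5}} = \int_{-\infty}^{\infty} 5 u^{10} e^{- a u^{2}} \, du = \frac{4725 \sqrt{\pi}}{32 a^{\frac{11}{2}}},$$
and the integrand here is $(-1)^{5}$ times the target integrand, so $I = (-1)^{5}\,\frac{d^{5}J}{da^{5}} = - \frac{4725 \sqrt{\pi}}{32 a^{\frac{11}{2}}}$.

Setting $a = 1$:
$$I = - \frac{4725 \sqrt{\pi}}{32}.$$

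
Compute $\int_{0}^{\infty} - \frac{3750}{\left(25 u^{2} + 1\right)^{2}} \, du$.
$- \frac{375 \pi}{2}$

Begin with the known result
$$J(a) = \int_{0}^{\infty} - \frac{6}{a^{2} + u^{2}} \, du = - \frac{3 \pi}{a}.$$

Differentiating under the integral sign with respect to $a$,
$$\frac{dJ}{da} = \int_{0}^{\infty} \frac{12 a}{\left(a^{2} + u^{2}\right)^{2}} \, du = \frac{3 \pi}{a^{2}},$$
so $\int_{0}^{\infty} - \frac{6}{\left(a^{2} + u^{2}\right)^{2}} \, du = - \frac{3 \pi}{2 a^{3}}$.

Setting $a = \frac{1}{5}$:
$$I = - \frac{375 \pi}{2}.$$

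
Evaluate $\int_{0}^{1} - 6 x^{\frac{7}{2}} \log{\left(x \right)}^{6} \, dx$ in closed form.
$- \frac{20480}{177147}$

Begin with the known integral
$$J(a) = \int_{0}^{1} - 6 x^{a} \, dx = - \frac{6}{a + 1}.$$

Differentiating under the integral sign brings down a factor of $\ln x$:
$$\frac{dJ}{da} = \int_{0}^{1} - 6 x^{a} \log{\left(x \right)} \, dx = \frac{6}{\left(a + 1\right)^{2}}.$$

Repeating $6$ times in total — each differentiation brings down another $\ln x$ — gives
$$\frac{d^{6}J}{da^{6}} = \int_{0}^{1} - 6 x^{a} \log{\left(x \right)}^{6} \, dx = - \frac{4320}{\left(a + 1\right)^{7}},$$
and the integrand here is exactly the target integrand, so $I = - \frac{4320}{\left(a + 1\right)^{7}}$.

Setting $a = \frac{7}{2}$:
$$I = - \frac{20480}{177147}.$$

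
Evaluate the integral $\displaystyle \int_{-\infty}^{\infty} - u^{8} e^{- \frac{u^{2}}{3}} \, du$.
$- \frac{8505 \sqrt{3} \sqrt{\pi}}{16}$

Consider the simpler parametrised integral
$$J(a) = \int_{-\infty}^{\infty} - e^{- a u^{2}} \, du = - \frac{\sqrt{\pi}}{\sqrt{a}}.$$

Differentiating under the integral sign brings down a factor of $(-u^2)$:
$$\frac{dJ}{da} = \int_{-\infty}^{\infty} u^{2} e^{- a u^{2}} \, du = \frac{\sqrt{\pi}}{2 a^{\frac{3}{2}}}.$$

Repeating $4$ times in total — each differentiation brings down another $(-u^2)$ — gives
$$\frac{d^{4}J}{da^{4}} = \int_{-\infty}^{\infty} - u^{8} e^{- a u^{2}} \, du = - \frac{105 \sqrt{\pi}}{16 a^{\frac{9}{2}}},$$
and the integrand here is exactly the target integrand, so $I = - \frac{105 \sqrt{\pi}}{16 a^{\frac{9}{2}}}$.

Setting $a = \frac{1}{3}$:
$$I = - \frac{8505 \sqrt{3} \sqrt{\pi}}{16}.$$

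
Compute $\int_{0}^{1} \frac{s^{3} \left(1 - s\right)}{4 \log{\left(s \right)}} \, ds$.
$- \frac{\log{\left(5 \right)}}{4} + \frac{\log{\left(2 \right)}}{2}$

Introduce a parameter $a$ in the exponent: let $I(a) = \int_{0}^{1} \frac{- s^{4} + s^{a}}{4 \log{\left(s \right)}} \, ds$.

Since $\dfrac{\partial}{\partial a}\,s^{a} = s^{a} \ln s$, the $\ln s$ in the denominator cancels and
$$\frac{dI}{da} = \int_{0}^{1} \frac{1}{4} s^{a} \, ds = \frac{1}{4} \left[\frac{s^{a+1}}{a+1}\right]_0^1 = \frac{1}{4 \left(a + 1\right)}.$$

Integrating with respect to $a$ gives $I(a) = \frac{\log{\left(a + 1 \right)}}{4} - \frac{\log{\left(5 \right)}}{4} + C$.

At $a = 4$ the integrand is identically $0$, so $I(4) = 0$. The closed form gives $0$, hence $C = 0$.

Setting $a = 3$:
$$I = - \frac{\log{\left(5 \right)}}{4} + \frac{\log{\left(2 \right)}}{2}.$$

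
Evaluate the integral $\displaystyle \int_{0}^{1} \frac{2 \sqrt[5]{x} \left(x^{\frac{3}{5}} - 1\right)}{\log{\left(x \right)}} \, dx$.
$\log{\left(\frac{9}{4} \right)}$

Consider the one-parameter family: let $I(a) = \int_{0}^{1} \frac{2 \left(- \sqrt[5]{x} + x^{a}\right)}{\log{\left(x \right)}} \, dx$.

Since $\dfrac{\partial}{\partial a}\,x^{a} = x^{a} \ln x$, the $\ln x$ in the denominator cancels and
$$\frac{dI}{da} = \int_{0}^{1} 2 x^{a} \, dx = 2 \left[\frac{x^{a+1}}{a+1}\right]_0^1 = \frac{2}{a + 1}.$$

Integrating with respect to $a$ gives $I(a) = \log{\left(\frac{25 \left(a + 1\right)^{2}}{36} \right)} + C$.

At $a = \frac{1}{5}$ the integrand is identically $0$, so $I(\frac{1}{5}) = 0$. The closed form gives $0$, hence $C = 0$.

Setting $a = \frac{4}{5}$:
$$I = \log{\left(\frac{9}{4} \right)}.$$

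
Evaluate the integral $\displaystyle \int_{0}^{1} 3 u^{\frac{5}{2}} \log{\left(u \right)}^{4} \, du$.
$\frac{2304}{16807}$

Begin with the known integral
$$J(a) = \int_{0}^{1} 3 u^{a} \, du = \frac{3}{a + 1}.$$

Differentiating under the integral sign brings down a factor of $\ln u$:
$$\frac{dJ}{da} = \int_{0}^{1} 3 u^{a} \log{\left(u \right)} \, du = - \frac{3}{\left(a + 1\right)^{2}}.$$

Repeating $4$ times in total — each differentiation brings down another $\ln u$ — gives
$$\frac{d^{4}J}{da^{4}} = \int_{0}^{1} 3 u^{a} \log{\left(u \right)}^{4} \, du = \frac{72}{\left(a + 1\right)^{5}},$$
and the integrand here is exactly the target integrand, so $I = \frac{72}{\left(a + 1\right)^{5}}$.

Setting $a = \frac{5}{2}$:
$$I = \frac{2304}{16807}.$$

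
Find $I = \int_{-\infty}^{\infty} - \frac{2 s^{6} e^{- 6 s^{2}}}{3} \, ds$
$- \frac{5 \sqrt{6} \sqrt{\pi}}{5184}$

Start from the elementary integral
$$J(a) = \int_{-\infty}^{\infty} - \frac{2 e^{- a s^{2}}}{3} \, ds = - \frac{2 \sqrt{\pi}}{3 \sqrt{a}}.$$

Differentiating under the integral sign brings down a factor of $(-s^2)$:
$$\frac{dJ}{da} = \int_{-\infty}^{\infty} \frac{2 s^{2} e^{- a s^{2}}}{3} \, ds = \frac{\sqrt{\pi}}{3 a^{\frac{3}{2}}}.$$

Repeating $3$ times in total — each differentiation brings down another $(-s^2)$ — gives
$$\frac{d^{3}J}{da^{3}} = \int_{-\infty}^{\infty} \frac{2 s^{6} e^{- a s^{2}}}{3} \, ds = \frac{5 \sqrt{\pi}}{4 a^{\frac{7}{2}}},$$
and the integrand here is $(-1)^{3}$ times the target integrand, so $I = (-1)^{3}\,\frac{d^{3}J}{da^{3}} = - \frac{5 \sqrt{\pi}}{4 a^{\frac{7}{2}}}$.

Setting $a = 6$:
$$I = - \frac{5 \sqrt{6} \sqrt{\pi}}{5184}.$$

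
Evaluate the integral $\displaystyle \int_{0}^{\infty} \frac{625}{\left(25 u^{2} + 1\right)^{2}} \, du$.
$\frac{125 \pi}{4}$

Recall the elementary integral
$$J(a) = \int_{0}^{\infty} \frac{1}{a^{2} + u^{2}} \, du = \frac{\pi}{2 a}.$$

Differentiating under the integral sign with respect to $a$,
$$\frac{dJ}{da} = \int_{0}^{\infty} - \frac{2 a}{\left(a^{2} + u^{2}\right)^{2}} \, du = - \frac{\pi}{2 a^{2}},$$
so $\int_{0}^{\infty} \frac{1}{\left(a^{2} + u^{2}\right)^{2}} \, du = \frac{\pi}{4 a^{3}}$.

Setting $a = \frac{1}{5}$:
$$I = \frac{125 \pi}{4}.$$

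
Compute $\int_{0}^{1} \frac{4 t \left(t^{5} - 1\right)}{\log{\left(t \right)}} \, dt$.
$\log{\left(\frac{2401}{16} \right)}$

Replace the exponent $6$ by a parameter $a$: let $I(a) = \int_{0}^{1} \frac{4 \left(- t + t^{a}\right)}{\log{\left(t \right)}} \, dt$.

Since $\dfrac{\partial}{\partial a}\,t^{a} = t^{a} \ln t$, the $\ln t$ in the denominator cancels and
$$\frac{dI}{da} = \int_{0}^{1} 4 t^{a} \, dt = 4 \left[\frac{t^{a+1}}{a+1}\right]_0^1 = \frac{4}{a + 1}.$$

Integrating with respect to $a$ gives $I(a) = \log{\left(\frac{\left(a + 1\right)^{4}}{16} \right)} + C$.

At $a = 1$ the integrand is identically $0$, so $I(1) = 0$. The closed form gives $0$, hence $C = 0$.

Setting $a = 6$:
$$I = \log{\left(\frac{2401}{16} \right)}.$$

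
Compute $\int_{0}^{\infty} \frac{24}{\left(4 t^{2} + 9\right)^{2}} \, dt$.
$\frac{\pi}{9}$

Start from the standard arctangent integral
$$J(a) = \int_{0}^{\infty} \frac{3}{2 \left(a^{2} + t^{2}\right)} \, dt = \frac{3 \pi}{4 a}.$$

Differentiating under the integral sign with respect to $a$,
$$\frac{dJ}{da} = \int_{0}^{\infty} - \frac{3 a}{\left(a^{2} + t^{2}\right)^{2}} \, dt = - \frac{3 \pi}{4 a^{2}},$$
so $\int_{0}^{\infty} \frac{3}{2 \left(a^{2} + t^{2}\right)^{2}} \, dt = \frac{3 \pi}{8 a^{3}}$.

Setting $a = \frac{3}{2}$:
$$I = \frac{\pi}{9}.$$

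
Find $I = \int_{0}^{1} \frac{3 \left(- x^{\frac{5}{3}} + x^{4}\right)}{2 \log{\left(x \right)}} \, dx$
$\log{\left(\frac{15 \sqrt{30}}{32} \right)}$

Replace the exponent $4$ by a parameter $a$: let $I(a) = \int_{0}^{1} \frac{3 \left(- x^{\frac{5}{3}} + x^{a}\right)}{2 \log{\left(x \right)}} \, dx$.

Since $\dfrac{\partial}{\partial a}\,x^{a} = x^{a} \ln x$, the $\ln x$ in the denominator cancels and
$$\frac{dI}{da} = \int_{0}^{1} \frac{3}{2} x^{a} \, dx = \frac{3}{2} \left[\frac{x^{a+1}}{a+1}\right]_0^1 = \frac{3}{2 \left(a + 1\right)}.$$

Integrating with respect to $a$ gives $I(a) = \log{\left(\frac{3 \sqrt{6} \left(a + 1\right)^{\frac{3}{2}}}{32} \right)} + C$.

At $a = \frac{5}{3}$ the integrand is identically $0$, so $I(\frac{5}{3}) = 0$. The closed form gives $0$, hence $C = 0$.

Setting $a = 4$:
$$I = \log{\left(\frac{15 \sqrt{30}}{32} \right)}.$$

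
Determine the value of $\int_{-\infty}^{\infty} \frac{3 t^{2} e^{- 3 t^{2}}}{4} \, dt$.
$\frac{\sqrt{3} \sqrt{\pi}}{24}$

Begin with the known integral
$$J(a) = \int_{-\infty}^{\infty} \frac{3 e^{- a t^{2}}}{4} \, dt = \frac{3 \sqrt{\pi}}{4 \sqrt{a}}.$$

Differentiating under the integral sign brings down a factor of $(-t^2)$:
$$\frac{dJ}{da} = \int_{-\infty}^{\infty} - \frac{3 t^{2} e^{- a t^{2}}}{4} \, dt = - \frac{3 \sqrt{\pi}}{8 a^{\frac{3}{2}}}.$$

The integral on the left is $-I$, so $I = \frac{3 \sqrt{\pi}}{8 a^{\frac{3}{2}}}$.

Setting $a = 3$:
$$I = \frac{\sqrt{3} \sqrt{\pi}}{24}.$$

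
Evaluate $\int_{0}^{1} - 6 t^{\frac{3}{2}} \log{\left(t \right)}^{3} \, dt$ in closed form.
$\frac{576}{625}$

Start from the elementary integral
$$J(a) = \int_{0}^{1} - 6 t^{a} \, dt = - \frac{6}{a + 1}.$$

Differentiating under the integral sign brings down a factor of $\ln t$:
$$\frac{dJ}{da} = \int_{0}^{1} - 6 t^{a} \log{\left(t \right)} \, dt = \frac{6}{\left(a + 1\right)^{2}}.$$

Repeating $3$ times in total — each differentiation brings down another $\ln t$ — gives
$$\frac{d^{3}J}{da^{3}} = \int_{0}^{1} - 6 t^{a} \log{\left(t \right)}^{3} \, dt = \frac{36}{\left(a + 1\right)^{4}},$$
and the integrand here is exactly the target integrand, so $I = \frac{36}{\left(a + 1\right)^{4}}$.

Setting $a = \frac{3}{2}$:
$$I = \frac{576}{625}.$$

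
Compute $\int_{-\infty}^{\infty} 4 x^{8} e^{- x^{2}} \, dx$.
$\frac{105 \sqrt{\pi}}{4}$

Begin with the known integral
$$J(a) = \int_{-\infty}^{\infty} 4 e^{- a x^{2}} \, dx = \frac{4 \sqrt{\pi}}{\sqrt{a}}.$$

Differentiating under the integral sign brings down a factor of $(-x^2)$:
$$\frac{dJ}{da} = \int_{-\infty}^{\infty} - 4 x^{2} e^{- a x^{2}} \, dx = - \frac{2 \sqrt{\pi}}{a^{\frac{3}{2}}}.$$

Repeating $4$ times in total — each differentiation brings down another $(-x^2)$ — gives
$$\frac{d^{4}J}{da^{4}} = \int_{-\infty}^{\infty} 4 x^{8} e^{- a x^{2}} \, dx = \frac{105 \sqrt{\pi}}{4 a^{\frac{9}{2}}},$$
and the integrand here is exactly the target integrand, so $I = \frac{105 \sqrt{\pi}}{4 a^{\frac{9}{2}}}$.

Setting $a = 1$:
$$I = \frac{105 \sqrt{\pi}}{4}.$$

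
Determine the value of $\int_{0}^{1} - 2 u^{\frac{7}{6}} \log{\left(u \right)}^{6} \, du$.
$- \frac{403107840}{62748517}$

Begin with the known integral
$$J(a) = \int_{0}^{1} - 2 u^{a} \, du = - \frac{2}{a + 1}.$$

Differentiating under the integral sign brings down a factor of $\ln u$:
$$\frac{dJ}{da} = \int_{0}^{1} - 2 u^{a} \log{\left(u \right)} \, du = \frac{2}{\left(a + 1\right)^{2}}.$$

Repeating $6$ times in total — each differentiation brings down another $\ln u$ — gives
$$\frac{d^{6}J}{da^{6}} = \int_{0}^{1} - 2 u^{a} \log{\left(u \right)}^{6} \, du = - \frac{1440}{\left(a + 1\right)^{7}},$$
and the integrand here is exactly the target integrand, so $I = - \frac{1440}{\left(a + 1\right)^{7}}$.

Setting $a = \frac{7}{6}$:
$$I = - \frac{403107840}{62748517}.$$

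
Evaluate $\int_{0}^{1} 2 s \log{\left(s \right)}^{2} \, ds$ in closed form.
$\frac{1}{2}$

Start from the elementary integral
$$J(a) = \int_{0}^{1} 2 s^{a} \, ds = \frac{2}{a + 1}.$$

Differentiating under the integral sign brings down a factor of $\ln s$:
$$\frac{dJ}{da} = \int_{0}^{1} 2 s^{a} \log{\left(s \right)} \, ds = - \frac{2}{\left(a + 1\right)^{2}}.$$

Repeating twice in total — each differentiation brings down another $\ln s$ — gives
$$\frac{d^{2}J}{da^{2}} = \int_{0}^{1} 2 s^{a} \log{\left(s \right)}^{2} \, ds = \frac{4}{\left(a + 1\right)^{3}},$$
and the integrand here is exactly the target integrand, so $I = \frac{4}{\left(a + 1\right)^{3}}$.

Setting $a = 1$:
$$I = \frac{1}{2}.$$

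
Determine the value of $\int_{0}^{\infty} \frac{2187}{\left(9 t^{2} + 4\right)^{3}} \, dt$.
$\frac{2187 \pi}{512}$

Begin with the known result
$$J(a) = \int_{0}^{\infty} \frac{3}{a^{2} + t^{2}} \, dt = \frac{3 \pi}{2 a}.$$

Differentiating under the integral sign with respect to $a$,
$$\frac{dJ}{da} = \int_{0}^{\infty} - \frac{6 a}{\left(a^{2} + t^{2}\right)^{2}} \, dt = - \frac{3 \pi}{2 a^{2}},$$
so $\int_{0}^{\infty} \frac{3}{\left(a^{2} + t^{2}\right)^{2}} \, dt = \frac{3 \pi}{4 a^{3}}$.

Repeating — each differentiation of $1/(t^2+a^2)^j$ produces $-2ja/(t^2+a^2)^{j+1}$ — and dividing through by $-2ja$ at each step yields, after $2$ differentiations in total,
$$\int_{0}^{\infty} \frac{3}{\left(a^{2} + t^{2}\right)^{3}} \, dt = \frac{9 \pi}{16 a^{5}}.$$

Setting $a = \frac{2}{3}$:
$$I = \frac{2187 \pi}{512}.$$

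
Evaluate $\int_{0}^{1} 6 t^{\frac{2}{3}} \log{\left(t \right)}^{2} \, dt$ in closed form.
$\frac{324}{125}$

Begin with the known integral
$$J(a) = \int_{0}^{1} 6 t^{a} \, dt = \frac{6}{a + 1}.$$

Differentiating under the integral sign brings down a factor of $\ln t$:
$$\frac{dJ}{da} = \int_{0}^{1} 6 t^{a} \log{\left(t \right)} \, dt = - \frac{6}{\left(a + 1\right)^{2}}.$$

Repeating twice in total — each differentiation brings down another $\ln t$ — gives
$$\frac{d^{2}J}{da^{2}} = \int_{0}^{1} 6 t^{a} \log{\left(t \right)}^{2} \, dt = \frac{12}{\left(a + 1\right)^{3}},$$
and the integrand here is exactly the target integrand, so $I = \frac{12}{\left(a + 1\right)^{3}}$.

Setting $a = \frac{2}{3}$:
$$I = \frac{324}{125}.$$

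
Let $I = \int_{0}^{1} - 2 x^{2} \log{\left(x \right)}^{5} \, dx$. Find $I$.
$\frac{80}{243}$

Start from the elementary integral
$$J(a) = \int_{0}^{1} - 2 x^{a} \, dx = - \frac{2}{a + 1}.$$

Differentiating under the integral sign brings down a factor of $\ln x$:
$$\frac{dJ}{da} = \int_{0}^{1} - 2 x^{a} \log{\left(x \right)} \, dx = \frac{2}{\left(a + 1\right)^{2}}.$$

Repeating $5$ times in total — each differentiation brings down another $\ln x$ — gives
$$\frac{d^{5}J}{da^{5}} = \int_{0}^{1} - 2 x^{a} \log{\left(x \right)}^{5} \, dx = \frac{240}{\left(a + 1\right)^{6}},$$
and the integrand here is exactly the target integrand, so $I = \frac{240}{\left(a + 1\right)^{6}}$.

Setting $a = 2$:
$$I = \frac{80}{243}.$$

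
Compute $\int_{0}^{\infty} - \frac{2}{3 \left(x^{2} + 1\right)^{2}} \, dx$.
$- \frac{\pi}{6}$

Recall the elementary integral
$$J(a) = \int_{0}^{\infty} - \frac{2}{3 \left(a^{2} + x^{2}\right)} \, dx = - \frac{\pi}{3 a}.$$

Differentiating under the integral sign with respect to $a$,
$$\frac{dJ}{da} = \int_{0}^{\infty} \frac{4 a}{3 \left(a^{2} + x^{2}\right)^{2}} \, dx = \frac{\pi}{3 a^{2}},$$
so $\int_{0}^{\infty} - \frac{2}{3 \left(a^{2} + x^{2}\right)^{2}} \, dx = - \frac{\pi}{6 a^{3}}$.

Setting $a = 1$:
$$I = - \frac{\pi}{6}.$$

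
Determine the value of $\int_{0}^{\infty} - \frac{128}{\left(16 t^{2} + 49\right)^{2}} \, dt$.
$- \frac{8 \pi}{343}$

Begin with the known result
$$J(a) = \int_{0}^{\infty} - \frac{1}{2 \left(a^{2} + t^{2}\right)} \, dt = - \frac{\pi}{4 a}.$$

Differentiating under the integral sign with respect to $a$,
$$\frac{dJ}{da} = \int_{0}^{\infty} \frac{a}{\left(a^{2} + t^{2}\right)^{2}} \, dt = \frac{\pi}{4 a^{2}},$$
so $\int_{0}^{\infty} - \frac{1}{2 \left(a^{2} + t^{2}\right)^{2}} \, dt = - \frac{\pi}{8 a^{3}}$.

Setting $a = \frac{7}{4}$:
$$I = - \frac{8 \pi}{343}.$$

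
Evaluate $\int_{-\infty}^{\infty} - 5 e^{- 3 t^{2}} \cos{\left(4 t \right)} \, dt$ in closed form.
$- \frac{5 \sqrt{3} \sqrt{\pi}}{3 e^{\frac{4}{3}}}$

Treat the cosine frequency as a parameter and define $I(b) = \int_{-\infty}^{\infty} - 5 e^{- 3 t^{2}} \cos{\left(b t \right)} \, dt$.

Differentiating under the integral sign,
$$I'(b) = \int_{-\infty}^{\infty} 5 t e^{- 3 t^{2}} \sin{\left(b t \right)} \, dt.$$

Integrate $\int_{-\infty}^{\infty} t \sin(b t)\, e^{- 3 t^{2}}\, dt$ by parts with $u = \sin(b t)$ and $dv = t\, e^{- 3 t^{2}}\, dt$, giving $v = - \frac{e^{- 3 t^{2}}}{6}$. The boundary term vanishes and
$$\int_{-\infty}^{\infty} t \sin(b t)\, e^{- 3 t^{2}}\, dt = \frac{b}{6} \int_{-\infty}^{\infty} \cos(b t)\, e^{- 3 t^{2}}\, dt,$$
so $I'(b) = - \frac{b}{6}\, I(b)$.

This is a separable first-order ODE; solving with the initial condition $I(0) = \int_{-\infty}^{\infty} - 5 e^{- 3 t^{2}}\,dt = - \frac{5 \sqrt{3} \sqrt{\pi}}{3}$ gives
$$I(b) = - \frac{5 \sqrt{3} \sqrt{\pi} e^{- \frac{b^{2}}{12}}}{3}.$$

Setting $b = 4$:
$$I = - \frac{5 \sqrt{3} \sqrt{\pi}}{3 e^{\frac{4}{3}}}.$$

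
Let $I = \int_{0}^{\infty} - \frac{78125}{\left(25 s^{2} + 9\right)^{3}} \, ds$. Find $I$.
$- \frac{15625 \pi}{1296}$

Recall the elementary integral
$$J(a) = \int_{0}^{\infty} - \frac{5}{a^{2} + s^{2}} \, ds = - \frac{5 \pi}{2 a}.$$

Differentiating under the integral sign with respect to $a$,
$$\frac{dJ}{da} = \int_{0}^{\infty} \frac{10 a}{\left(a^{2} + s^{2}\right)^{2}} \, ds = \frac{5 \pi}{2 a^{2}},$$
so $\int_{0}^{\infty} - \frac{5}{\left(a^{2} + s^{2}\right)^{2}} \, ds = - \frac{5 \pi}{4 a^{3}}$.

Repeating — each differentiation of $1/(s^2+a^2)^j$ produces $-2ja/(s^2+a^2)^{j+1}$ — and dividing through by $-2ja$ at each step yields, after $2$ differentiations in total,
$$\int_{0}^{\infty} - \frac{5}{\left(a^{2} + s^{2}\right)^{3}} \, ds = - \frac{15 \pi}{16 a^{5}}.$$

Setting $a = \frac{3}{5}$:
$$I = - \frac{15625 \pi}{1296}.$$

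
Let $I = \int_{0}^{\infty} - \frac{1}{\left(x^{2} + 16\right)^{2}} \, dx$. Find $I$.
$- \frac{\pi}{256}$

Begin with the known result
$$J(a) = \int_{0}^{\infty} - \frac{1}{a^{2} + x^{2}} \, dx = - \frac{\pi}{2 a}.$$

Differentiating under the integral sign with respect to $a$,
$$\frac{dJ}{da} = \int_{0}^{\infty} \frac{2 a}{\left(a^{2} + x^{2}\right)^{2}} \, dx = \frac{\pi}{2 a^{2}},$$
so $\int_{0}^{\infty} - \frac{1}{\left(a^{2} + x^{2}\right)^{2}} \, dx = - \frac{\pi}{4 a^{3}}$.

Setting $a = 4$:
$$I = - \frac{\pi}{256}.$$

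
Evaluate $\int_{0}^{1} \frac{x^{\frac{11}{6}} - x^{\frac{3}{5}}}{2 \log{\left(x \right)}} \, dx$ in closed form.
$\log{\left(\frac{\sqrt{255}}{12} \right)}$

Introduce a parameter $a$ in the exponent: let $I(a) = \int_{0}^{1} \frac{x^{\frac{11}{6}} - x^{a}}{2 \log{\left(x \right)}} \, dx$.

Since $\dfrac{\partial}{\partial a}\,x^{a} = x^{a} \ln x$, the $\ln x$ in the denominator cancels and
$$\frac{dI}{da} = \int_{0}^{1} - \frac{1}{2} x^{a} \, dx = - \frac{1}{2} \left[\frac{x^{a+1}}{a+1}\right]_0^1 = - \frac{1}{2 a + 2}.$$

Integrating with respect to $a$ gives $I(a) = - \frac{\log{\left(a + 1 \right)}}{2} - \frac{\log{\left(6 \right)}}{2} + \frac{\log{\left(17 \right)}}{2} + C$.

At $a = \frac{11}{6}$ the integrand is identically $0$, so $I(\frac{11}{6}) = 0$. The closed form gives $0$, hence $C = 0$.

Setting $a = \frac{3}{5}$:
$$I = \log{\left(\frac{\sqrt{255}}{12} \right)}.$$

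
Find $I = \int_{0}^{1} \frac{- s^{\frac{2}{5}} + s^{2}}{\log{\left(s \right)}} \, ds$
$\log{\left(\frac{15}{7} \right)}$

Introduce a parameter $a$ in the exponent: let $I(a) = \int_{0}^{1} \frac{- s^{\frac{2}{5}} + s^{a}}{\log{\left(s \right)}} \, ds$.

Since $\dfrac{\partial}{\partial a}\,s^{a} = s^{a} \ln s$, the $\ln s$ in the denominator cancels and
$$\frac{dI}{da} = \int_{0}^{1} s^{a} \, ds = \left[\frac{s^{a+1}}{a+1}\right]_0^1 = \frac{1}{a + 1}.$$

Integrating with respect to $a$ gives $I(a) = \log{\left(\frac{5 a}{7} + \frac{5}{7} \right)} + C$.

At $a = \frac{2}{5}$ the integrand is identically $0$, so $I(\frac{2}{5}) = 0$. The closed form gives $0$, hence $C = 0$.

Setting $a = 2$:
$$I = \log{\left(\frac{15}{7} \right)}.$$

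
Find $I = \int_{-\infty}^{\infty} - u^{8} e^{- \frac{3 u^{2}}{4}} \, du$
$- \frac{1120 \sqrt{3} \sqrt{\pi}}{81}$

Start from the elementary integral
$$J(a) = \int_{-\infty}^{\infty} - e^{- a u^{2}} \, du = - \frac{\sqrt{\pi}}{\sqrt{a}}.$$

Differentiating under the integral sign brings down a factor of $(-u^2)$:
$$\frac{dJ}{da} = \int_{-\infty}^{\infty} u^{2} e^{- a u^{2}} \, du = \frac{\sqrt{\pi}}{2 a^{\frac{3}{2}}}.$$

Repeating $4$ times in total — each differentiation brings down another $(-u^2)$ — gives
$$\frac{d^{4}J}{da^{4}} = \int_{-\infty}^{\infty} - u^{8} e^{- a u^{2}} \, du = - \frac{105 \sqrt{\pi}}{16 a^{\frac{9}{2}}},$$
and the integrand here is exactly the target integrand, so $I = - \frac{105 \sqrt{\pi}}{16 a^{\frac{9}{2}}}$.

Setting $a = \frac{3}{4}$:
$$I = - \frac{1120 \sqrt{3} \sqrt{\pi}}{81}.$$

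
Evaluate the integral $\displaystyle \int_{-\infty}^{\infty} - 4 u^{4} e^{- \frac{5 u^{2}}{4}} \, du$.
$- \frac{96 \sqrt{5} \sqrt{\pi}}{125}$

Start from the elementary integral
$$J(a) = \int_{-\infty}^{\infty} - 4 e^{- a u^{2}} \, du = - \frac{4 \sqrt{\pi}}{\sqrt{a}}.$$

Differentiating under the integral sign brings down a factor of $(-u^2)$:
$$\frac{dJ}{da} = \int_{-\infty}^{\infty} 4 u^{2} e^{- a u^{2}} \, du = \frac{2 \sqrt{\pi}}{a^{\frac{3}{2}}}.$$

Repeating twice in total — each differentiation brings down another $(-u^2)$ — gives
$$\frac{d^{2}J}{da^{2}} = \int_{-\infty}^{\infty} - 4 u^{4} e^{- a u^{2}} \, du = - \frac{3 \sqrt{\pi}}{a^{\frac{5}{2}}},$$
and the integrand here is exactly the target integrand, so $I = - \frac{3 \sqrt{\pi}}{a^{\frac{5}{2}}}$.

Setting $a = \frac{5}{4}$:
$$I = - \frac{96 \sqrt{5} \sqrt{\pi}}{125}.$$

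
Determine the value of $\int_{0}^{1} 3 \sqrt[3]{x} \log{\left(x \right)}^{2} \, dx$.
$\frac{81}{32}$

Consider the simpler parametrised integral
$$J(a) = \int_{0}^{1} 3 x^{a} \, dx = \frac{3}{a + 1}.$$

Differentiating under the integral sign brings down a factor of $\ln x$:
$$\frac{dJ}{da} = \int_{0}^{1} 3 x^{a} \log{\left(x \right)} \, dx = - \frac{3}{\left(a + 1\right)^{2}}.$$

Repeating twice in total — each differentiation brings down another $\ln x$ — gives
$$\frac{d^{2}J}{da^{2}} = \int_{0}^{1} 3 x^{a} \log{\left(x \right)}^{2} \, dx = \frac{6}{\left(a + 1\right)^{3}},$$
and the integrand here is exactly the target integrand, so $I = \frac{6}{\left(a + 1\right)^{3}}$.

Setting $a = \frac{1}{3}$:
$$I = \frac{81}{32}.$$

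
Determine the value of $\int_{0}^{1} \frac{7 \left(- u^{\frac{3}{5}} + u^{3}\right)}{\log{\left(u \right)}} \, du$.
$\log{\left(\frac{78125}{128} \right)}$

Consider the one-parameter family: let $I(a) = \int_{0}^{1} \frac{7 \left(- u^{\frac{3}{5}} + u^{a}\right)}{\log{\left(u \right)}} \, du$.

Since $\dfrac{\partial}{\partial a}\,u^{a} = u^{a} \ln u$, the $\ln u$ in the denominator cancels and
$$\frac{dI}{da} = \int_{0}^{1} 7 u^{a} \, du = 7 \left[\frac{u^{a+1}}{a+1}\right]_0^1 = \frac{7}{a + 1}.$$

Integrating with respect to $a$ gives $I(a) = \log{\left(\frac{78125 \left(a + 1\right)^{7}}{2097152} \right)} + C$.

At $a = \frac{3}{5}$ the integrand is identically $0$, so $I(\frac{3}{5}) = 0$. The closed form gives $0$, hence $C = 0$.

Setting $a = 3$:
$$I = \log{\left(\frac{78125}{128} \right)}.$$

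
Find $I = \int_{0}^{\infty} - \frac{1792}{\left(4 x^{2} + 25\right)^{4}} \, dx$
$- \frac{28 \pi}{15625}$

Begin with the known result
$$J(a) = \int_{0}^{\infty} - \frac{7}{a^{2} + x^{2}} \, dx = - \frac{7 \pi}{2 a}.$$

Differentiating under the integral sign with respect to $a$,
$$\frac{dJ}{da} = \int_{0}^{\infty} \frac{14 a}{\left(a^{2} + x^{2}\right)^{2}} \, dx = \frac{7 \pi}{2 a^{2}},$$
so $\int_{0}^{\infty} - \frac{7}{\left(a^{2} + x^{2}\right)^{2}} \, dx = - \frac{7 \pi}{4 a^{3}}$.

Repeating — each differentiation of $1/(x^2+a^2)^j$ produces $-2ja/(x^2+a^2)^{j+1}$ — and dividing through by $-2ja$ at each step yields, after $3$ differentiations in total,
$$\int_{0}^{\infty} - \frac{7}{\left(a^{2} + x^{2}\right)^{4}} \, dx = - \frac{35 \pi}{32 a^{7}}.$$

Setting $a = \frac{5}{2}$:
$$I = - \frac{28 \pi}{15625}.$$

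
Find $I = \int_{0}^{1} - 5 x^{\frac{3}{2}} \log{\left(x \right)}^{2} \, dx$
$- \frac{16}{25}$

Consider the simpler parametrised integral
$$J(a) = \int_{0}^{1} - 5 x^{a} \, dx = - \frac{5}{a + 1}.$$

Differentiating under the integral sign brings down a factor of $\ln x$:
$$\frac{dJ}{da} = \int_{0}^{1} - 5 x^{a} \log{\left(x \right)} \, dx = \frac{5}{\left(a + 1\right)^{2}}.$$

Repeating twice in total — each differentiation brings down another $\ln x$ — gives
$$\frac{d^{2}J}{da^{2}} = \int_{0}^{1} - 5 x^{a} \log{\left(x \right)}^{2} \, dx = - \frac{10}{\left(a + 1\right)^{3}},$$
and the integrand here is exactly the target integrand, so $I = - \frac{10}{\left(a + 1\right)^{3}}$.

Setting $a = \frac{3}{2}$:
$$I = - \frac{16}{25}.$$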